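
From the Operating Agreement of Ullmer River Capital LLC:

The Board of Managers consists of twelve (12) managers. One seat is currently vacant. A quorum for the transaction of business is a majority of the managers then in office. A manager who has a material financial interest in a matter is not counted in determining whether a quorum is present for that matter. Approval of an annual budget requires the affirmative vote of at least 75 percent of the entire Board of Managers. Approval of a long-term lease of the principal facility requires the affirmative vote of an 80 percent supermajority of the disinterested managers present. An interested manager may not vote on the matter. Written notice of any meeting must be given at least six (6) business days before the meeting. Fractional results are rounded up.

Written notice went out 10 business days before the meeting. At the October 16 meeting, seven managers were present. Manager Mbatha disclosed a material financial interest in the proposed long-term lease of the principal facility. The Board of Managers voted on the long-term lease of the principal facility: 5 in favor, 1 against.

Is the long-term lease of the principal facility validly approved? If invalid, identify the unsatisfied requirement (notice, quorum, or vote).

Valid — all requirements satisfied.

Notice: 10 business days given; 6 required (10 ≥ 6). Satisfied.
Quorum: 7 present, but the 1 interested manager does not count, leaving 6. Quorum is 6. Satisfied.
Vote: the long-term lease of the principal facility requires four-fifths of the disinterested managers present (7 − 1 = 6). 4/5 of 6 = 4.80, rounded up to 5, so 5 affirmative votes are needed; 5 voted in favor. Satisfied.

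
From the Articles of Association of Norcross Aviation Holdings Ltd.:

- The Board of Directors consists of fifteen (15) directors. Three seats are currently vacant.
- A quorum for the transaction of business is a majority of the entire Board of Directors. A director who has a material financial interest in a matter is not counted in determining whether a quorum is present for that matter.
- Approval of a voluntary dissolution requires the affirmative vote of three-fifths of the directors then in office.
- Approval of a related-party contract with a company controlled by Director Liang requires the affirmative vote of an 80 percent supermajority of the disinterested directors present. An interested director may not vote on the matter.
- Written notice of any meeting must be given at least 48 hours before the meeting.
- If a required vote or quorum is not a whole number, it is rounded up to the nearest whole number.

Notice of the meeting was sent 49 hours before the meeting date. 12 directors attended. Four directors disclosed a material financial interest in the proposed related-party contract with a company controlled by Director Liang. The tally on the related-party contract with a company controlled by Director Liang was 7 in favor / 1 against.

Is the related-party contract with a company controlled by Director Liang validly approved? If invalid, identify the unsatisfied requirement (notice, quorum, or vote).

Valid — all requirements satisfied.

Notice: 49 hours given; 48 required (49 ≥ 48). Satisfied.
Quorum: 12 present, but the 4 interested directors do not count, leaving 8. Quorum is 8. Satisfied.
Vote: the related-party contract with a company controlled by Director Liang requires four-fifths of the disinterested directors present (12 − 4 = 8). 4/5 of 8 = 6.40, rounded up to 7, so 7 affirmative votes are needed; 7 voted in favor. Satisfied.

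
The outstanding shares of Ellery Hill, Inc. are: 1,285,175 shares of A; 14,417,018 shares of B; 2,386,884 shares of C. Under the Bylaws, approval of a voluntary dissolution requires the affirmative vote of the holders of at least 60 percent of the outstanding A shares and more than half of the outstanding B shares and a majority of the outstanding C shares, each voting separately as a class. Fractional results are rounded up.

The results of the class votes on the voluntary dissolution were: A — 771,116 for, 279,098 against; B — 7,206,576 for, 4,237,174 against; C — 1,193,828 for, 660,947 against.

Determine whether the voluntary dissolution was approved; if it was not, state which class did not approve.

A: 3/5 of 1285175 = 771105; 771,105 required, 771,116 in favor — approved.
B: a majority of 14417018 is 7208510; 7,208,510 required, 7,206,576 in favor — not approved.
C: a majority of 2386884 is 1193443; 1,193,443 required, 1,193,828 in favor — approved.

Not approved — the B shares did not give the required vote.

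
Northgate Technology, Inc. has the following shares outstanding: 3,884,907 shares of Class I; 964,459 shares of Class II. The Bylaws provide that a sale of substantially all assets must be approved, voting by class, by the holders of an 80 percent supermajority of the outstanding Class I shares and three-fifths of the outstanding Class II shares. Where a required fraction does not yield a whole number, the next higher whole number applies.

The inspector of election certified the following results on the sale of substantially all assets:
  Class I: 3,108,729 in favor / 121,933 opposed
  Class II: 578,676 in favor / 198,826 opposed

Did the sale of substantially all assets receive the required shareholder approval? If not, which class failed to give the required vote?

Class I: 4/5 of 3884907 = 3107925.60, rounded up to 3107926; 3,107,926 required, 3,108,729 in favor — approved.
Class II: 3/5 of 964459 = 578675.40, rounded up to 578676; 578,676 required, 578,676 in favor — approved.

Approved — every class gave the required vote.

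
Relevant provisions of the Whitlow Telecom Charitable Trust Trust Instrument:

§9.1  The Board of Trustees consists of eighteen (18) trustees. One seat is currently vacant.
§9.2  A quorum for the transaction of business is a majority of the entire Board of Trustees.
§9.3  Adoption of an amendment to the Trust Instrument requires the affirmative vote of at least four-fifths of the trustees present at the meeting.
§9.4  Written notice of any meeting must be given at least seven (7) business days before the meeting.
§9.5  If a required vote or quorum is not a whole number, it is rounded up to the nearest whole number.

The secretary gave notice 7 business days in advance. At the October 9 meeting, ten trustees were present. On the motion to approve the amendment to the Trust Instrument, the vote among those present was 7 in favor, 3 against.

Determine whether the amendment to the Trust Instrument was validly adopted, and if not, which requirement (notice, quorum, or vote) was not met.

Invalid — vote requirement not satisfied.

Notice: 7 business days given; 7 required (7 ≥ 7). Satisfied.
Quorum: 10 present; quorum is 10. Satisfied.
Vote: the amendment to the Trust Instrument requires four-fifths of the trustees present (10). 4/5 of 10 = 8, so 8 affirmative votes are needed; 7 voted in favor. Not satisfied.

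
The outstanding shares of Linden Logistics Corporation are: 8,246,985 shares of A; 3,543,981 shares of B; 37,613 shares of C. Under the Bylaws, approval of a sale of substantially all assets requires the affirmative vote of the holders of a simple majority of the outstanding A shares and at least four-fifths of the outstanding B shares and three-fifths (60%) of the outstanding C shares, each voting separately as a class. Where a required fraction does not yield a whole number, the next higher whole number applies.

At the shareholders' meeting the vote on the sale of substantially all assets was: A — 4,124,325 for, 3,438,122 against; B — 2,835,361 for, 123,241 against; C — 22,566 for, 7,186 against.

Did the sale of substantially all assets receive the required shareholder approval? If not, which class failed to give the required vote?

A: a majority of 8246985 is 4123493; 4,123,493 required, 4,124,325 in favor — approved.
B: 4/5 of 3543981 = 2835184.80, rounded up to 2835185; 2,835,185 required, 2,835,361 in favor — approved.
C: 3/5 of 37613 = 22567.80, rounded up to 22568; 22,568 required, 22,566 in favor — not approved.

Not approved — the C shares did not give the required vote.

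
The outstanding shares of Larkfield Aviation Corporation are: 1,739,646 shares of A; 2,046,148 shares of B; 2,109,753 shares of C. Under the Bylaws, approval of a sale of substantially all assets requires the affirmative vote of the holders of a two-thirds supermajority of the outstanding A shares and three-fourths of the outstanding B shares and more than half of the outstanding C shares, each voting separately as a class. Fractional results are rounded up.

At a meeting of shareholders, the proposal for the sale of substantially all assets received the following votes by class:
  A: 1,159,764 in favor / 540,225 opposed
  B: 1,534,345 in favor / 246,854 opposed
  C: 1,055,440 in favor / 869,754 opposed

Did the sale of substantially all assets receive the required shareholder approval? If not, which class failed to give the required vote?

A: 2/3 of 1739646 = 1159764; 1,159,764 required, 1,159,764 in favor — approved.
B: 3/4 of 2046148 = 1534611; 1,534,611 required, 1,534,345 in favor — not approved.
C: a majority of 2109753 is 1054877; 1,054,877 required, 1,055,440 in favor — approved.

Not approved — the B shares did not give the required vote.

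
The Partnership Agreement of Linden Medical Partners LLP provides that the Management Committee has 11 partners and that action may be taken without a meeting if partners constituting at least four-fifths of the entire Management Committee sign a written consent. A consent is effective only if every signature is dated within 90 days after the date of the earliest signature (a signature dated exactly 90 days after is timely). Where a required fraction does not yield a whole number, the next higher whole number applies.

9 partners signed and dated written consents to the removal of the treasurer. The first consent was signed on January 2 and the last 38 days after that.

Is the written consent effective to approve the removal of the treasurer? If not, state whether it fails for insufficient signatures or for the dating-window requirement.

Signatures required: at least four-fifths of 11 — 4/5 of 11 = 8.80, rounded up to 9, so 9 needed; 9 signed. Sufficient.
Dating window: the latest signature is 38 days after the earliest; the limit is 90 days. Within the window.

Effective — both the signature and dating-window requirements are satisfied.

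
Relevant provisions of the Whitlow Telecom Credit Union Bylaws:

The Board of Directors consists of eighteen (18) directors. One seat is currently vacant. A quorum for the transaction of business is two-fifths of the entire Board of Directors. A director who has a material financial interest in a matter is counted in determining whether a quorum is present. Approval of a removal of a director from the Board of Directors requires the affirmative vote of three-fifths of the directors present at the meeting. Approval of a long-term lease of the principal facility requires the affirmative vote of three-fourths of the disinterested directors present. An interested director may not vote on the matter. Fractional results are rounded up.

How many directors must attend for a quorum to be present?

8

2/5 of 18 = 7.20, rounded up to 8.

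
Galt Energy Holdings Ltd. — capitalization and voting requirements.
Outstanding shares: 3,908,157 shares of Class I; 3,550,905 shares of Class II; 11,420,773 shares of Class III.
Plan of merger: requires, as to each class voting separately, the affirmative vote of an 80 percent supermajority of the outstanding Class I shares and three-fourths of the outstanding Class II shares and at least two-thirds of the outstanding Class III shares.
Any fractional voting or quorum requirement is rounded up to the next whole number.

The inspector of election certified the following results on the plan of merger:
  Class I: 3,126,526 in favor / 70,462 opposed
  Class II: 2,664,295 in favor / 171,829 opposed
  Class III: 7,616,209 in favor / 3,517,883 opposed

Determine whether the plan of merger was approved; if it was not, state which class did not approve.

Class I: 4/5 of 3908157 = 3126525.60, rounded up to 3126526; 3,126,526 required, 3,126,526 in favor — approved.
Class II: 3/4 of 3550905 = 2663178.75, rounded up to 2663179; 2,663,179 required, 2,664,295 in favor — approved.
Class III: 2/3 of 11420773 = 7613848.67, rounded up to 7613849; 7,613,849 required, 7,616,209 in favor — approved.

Approved — every class gave the required vote.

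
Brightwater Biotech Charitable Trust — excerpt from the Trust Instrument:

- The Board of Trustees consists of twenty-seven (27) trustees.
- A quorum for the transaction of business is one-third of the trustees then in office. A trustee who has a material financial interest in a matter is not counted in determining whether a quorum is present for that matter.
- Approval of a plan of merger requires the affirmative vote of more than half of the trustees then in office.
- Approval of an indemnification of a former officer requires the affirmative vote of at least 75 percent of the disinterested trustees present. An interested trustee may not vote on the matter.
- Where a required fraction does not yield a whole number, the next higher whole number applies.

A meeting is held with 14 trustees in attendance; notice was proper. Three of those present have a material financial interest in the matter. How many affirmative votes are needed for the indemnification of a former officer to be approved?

The indemnification of a former officer requires three-fourths of the disinterested trustees present (14 − 3 = 11).
3/4 of 11 = 8.25, rounded up to 9.

9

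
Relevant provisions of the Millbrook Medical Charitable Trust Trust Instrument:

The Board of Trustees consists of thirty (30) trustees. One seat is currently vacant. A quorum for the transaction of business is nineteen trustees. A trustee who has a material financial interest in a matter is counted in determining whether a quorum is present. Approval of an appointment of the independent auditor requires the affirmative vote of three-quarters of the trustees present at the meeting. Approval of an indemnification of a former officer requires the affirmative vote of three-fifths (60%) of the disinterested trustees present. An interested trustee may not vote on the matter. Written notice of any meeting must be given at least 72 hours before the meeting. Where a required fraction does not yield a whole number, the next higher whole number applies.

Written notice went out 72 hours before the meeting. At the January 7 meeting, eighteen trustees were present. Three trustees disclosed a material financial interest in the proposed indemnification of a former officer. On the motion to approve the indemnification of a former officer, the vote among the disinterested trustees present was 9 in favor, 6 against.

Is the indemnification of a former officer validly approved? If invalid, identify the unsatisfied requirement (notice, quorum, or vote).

Notice: 72 hours given; 72 required (72 ≥ 72). Satisfied.
Quorum: 18 present (interested trustees count toward quorum); quorum is 19. Not satisfied.
Vote: the indemnification of a former officer requires three-fifths of the disinterested trustees present (18 − 3 = 15). 3/5 of 15 = 9, so 9 affirmative votes are needed; 9 voted in favor. Satisfied. (Moot — without a quorum no business can be validly transacted.)

Invalid — quorum requirement not satisfied.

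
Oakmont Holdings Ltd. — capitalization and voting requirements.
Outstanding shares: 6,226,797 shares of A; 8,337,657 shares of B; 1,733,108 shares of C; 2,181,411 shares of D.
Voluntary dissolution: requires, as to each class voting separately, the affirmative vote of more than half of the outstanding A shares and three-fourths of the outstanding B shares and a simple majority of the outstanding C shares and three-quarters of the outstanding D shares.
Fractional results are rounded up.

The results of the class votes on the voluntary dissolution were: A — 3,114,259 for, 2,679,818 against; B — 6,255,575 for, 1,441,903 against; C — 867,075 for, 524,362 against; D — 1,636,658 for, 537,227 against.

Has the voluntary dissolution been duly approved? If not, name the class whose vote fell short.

A: a majority of 6226797 is 3113399; 3,113,399 required, 3,114,259 in favor — approved.
B: 3/4 of 8337657 = 6253242.75, rounded up to 6253243; 6,253,243 required, 6,255,575 in favor — approved.
C: a majority of 1733108 is 866555; 866,555 required, 867,075 in favor — approved.
D: 3/4 of 2181411 = 1636058.25, rounded up to 1636059; 1,636,059 required, 1,636,658 in favor — approved.

Approved — every class gave the required vote.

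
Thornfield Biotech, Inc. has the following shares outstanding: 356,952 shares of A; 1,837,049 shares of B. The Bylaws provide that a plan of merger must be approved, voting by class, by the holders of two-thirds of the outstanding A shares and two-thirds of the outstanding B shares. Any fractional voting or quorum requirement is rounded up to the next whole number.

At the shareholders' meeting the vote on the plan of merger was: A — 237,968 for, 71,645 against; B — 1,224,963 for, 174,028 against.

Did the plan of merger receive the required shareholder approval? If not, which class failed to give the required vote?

A: 2/3 of 356952 = 237968; 237,968 required, 237,968 in favor — approved.
B: 2/3 of 1837049 = 1224699.33, rounded up to 1224700; 1,224,700 required, 1,224,963 in favor — approved.

Approved — every class gave the required vote.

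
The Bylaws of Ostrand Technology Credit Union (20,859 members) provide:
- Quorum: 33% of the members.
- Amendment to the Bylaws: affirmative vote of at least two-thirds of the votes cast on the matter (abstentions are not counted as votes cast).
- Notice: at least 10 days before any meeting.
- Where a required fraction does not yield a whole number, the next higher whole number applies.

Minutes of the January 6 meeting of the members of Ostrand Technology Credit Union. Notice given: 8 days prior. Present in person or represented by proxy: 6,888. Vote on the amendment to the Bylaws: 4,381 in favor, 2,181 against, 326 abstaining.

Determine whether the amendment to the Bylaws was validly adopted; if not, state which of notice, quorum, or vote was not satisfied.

Invalid — notice requirement not satisfied.

Notice: 8 days given; 10 required. Not satisfied.
Quorum: 33% of 20,859 = 6,883.47, rounded up to 6,884; 6,888 present. Satisfied.
Vote: requires two-thirds of the votes cast (6,888 − 326 abstaining = 6,562); 2/3 of 6562 = 4374.67, rounded up to 4375, so 4,375 needed; 4,381 in favor. Satisfied.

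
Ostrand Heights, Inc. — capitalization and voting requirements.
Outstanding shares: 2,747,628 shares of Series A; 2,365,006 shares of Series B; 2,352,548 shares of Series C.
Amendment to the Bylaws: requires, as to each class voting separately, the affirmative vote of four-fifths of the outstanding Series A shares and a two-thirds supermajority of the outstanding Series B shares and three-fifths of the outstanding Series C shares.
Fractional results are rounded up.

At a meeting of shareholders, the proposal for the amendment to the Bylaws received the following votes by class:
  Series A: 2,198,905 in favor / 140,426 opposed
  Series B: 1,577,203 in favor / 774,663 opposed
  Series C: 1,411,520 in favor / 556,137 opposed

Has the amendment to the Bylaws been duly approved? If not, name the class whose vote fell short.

Series A: 4/5 of 2747628 = 2198102.40, rounded up to 2198103; 2,198,103 required, 2,198,905 in favor — approved.
Series B: 2/3 of 2365006 = 1576670.67, rounded up to 1576671; 1,576,671 required, 1,577,203 in favor — approved.
Series C: 3/5 of 2352548 = 1411528.80, rounded up to 1411529; 1,411,529 required, 1,411,520 in favor — not approved.

Not approved — the Series C shares did not give the required vote.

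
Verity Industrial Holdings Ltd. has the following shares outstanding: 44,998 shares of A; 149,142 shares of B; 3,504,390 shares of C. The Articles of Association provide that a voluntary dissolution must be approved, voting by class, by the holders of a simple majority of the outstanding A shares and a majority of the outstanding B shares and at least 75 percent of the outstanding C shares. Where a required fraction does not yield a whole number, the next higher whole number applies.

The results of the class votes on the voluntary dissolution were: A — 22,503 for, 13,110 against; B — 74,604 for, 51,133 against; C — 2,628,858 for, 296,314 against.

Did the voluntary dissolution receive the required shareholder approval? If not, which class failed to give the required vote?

A: a majority of 44998 is 22500; 22,500 required, 22,503 in favor — approved.
B: a majority of 149142 is 74572; 74,572 required, 74,604 in favor — approved.
C: 3/4 of 3504390 = 2628292.50, rounded up to 2628293; 2,628,293 required, 2,628,858 in favor — approved.

Approved — every class gave the required vote.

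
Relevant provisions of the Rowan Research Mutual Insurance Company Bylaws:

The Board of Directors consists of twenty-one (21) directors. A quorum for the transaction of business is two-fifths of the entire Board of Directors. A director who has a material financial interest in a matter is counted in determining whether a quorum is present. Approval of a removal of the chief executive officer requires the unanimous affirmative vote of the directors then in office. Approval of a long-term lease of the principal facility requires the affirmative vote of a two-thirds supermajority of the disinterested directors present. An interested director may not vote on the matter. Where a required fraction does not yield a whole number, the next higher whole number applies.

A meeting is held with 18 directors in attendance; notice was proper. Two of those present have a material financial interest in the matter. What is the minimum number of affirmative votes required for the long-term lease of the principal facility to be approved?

The long-term lease of the principal facility requires two-thirds of the disinterested directors present (18 − 2 = 16).
2/3 of 16 = 10.67, rounded up to 11.

11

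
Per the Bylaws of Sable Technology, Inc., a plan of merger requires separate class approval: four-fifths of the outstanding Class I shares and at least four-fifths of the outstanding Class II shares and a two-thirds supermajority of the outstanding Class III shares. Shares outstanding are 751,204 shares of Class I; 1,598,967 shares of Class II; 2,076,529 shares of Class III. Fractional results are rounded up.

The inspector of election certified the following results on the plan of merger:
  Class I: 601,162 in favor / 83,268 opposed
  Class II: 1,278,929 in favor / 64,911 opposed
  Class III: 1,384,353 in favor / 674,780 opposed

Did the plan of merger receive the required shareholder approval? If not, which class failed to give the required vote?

Class I: 4/5 of 751204 = 600963.20, rounded up to 600964; 600,964 required, 601,162 in favor — approved.
Class II: 4/5 of 1598967 = 1279173.60, rounded up to 1279174; 1,279,174 required, 1,278,929 in favor — not approved.
Class III: 2/3 of 2076529 = 1384352.67, rounded up to 1384353; 1,384,353 required, 1,384,353 in favor — approved.

Not approved — the Class II shares did not give the required vote.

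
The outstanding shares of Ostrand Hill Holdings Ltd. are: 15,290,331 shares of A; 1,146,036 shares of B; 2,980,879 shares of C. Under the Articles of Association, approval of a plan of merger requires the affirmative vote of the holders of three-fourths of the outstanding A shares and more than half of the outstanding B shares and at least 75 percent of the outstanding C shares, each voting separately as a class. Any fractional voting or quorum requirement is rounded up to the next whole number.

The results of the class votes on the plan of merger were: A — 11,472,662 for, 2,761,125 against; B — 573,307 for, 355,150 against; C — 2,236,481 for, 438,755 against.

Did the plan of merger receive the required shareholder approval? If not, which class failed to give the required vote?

Approved — every class gave the required vote.

A: 3/4 of 15290331 = 11467748.25, rounded up to 11467749; 11,467,749 required, 11,472,662 in favor — approved.
B: a majority of 1146036 is 573019; 573,019 required, 573,307 in favor — approved.
C: 3/4 of 2980879 = 2235659.25, rounded up to 2235660; 2,235,660 required, 2,236,481 in favor — approved.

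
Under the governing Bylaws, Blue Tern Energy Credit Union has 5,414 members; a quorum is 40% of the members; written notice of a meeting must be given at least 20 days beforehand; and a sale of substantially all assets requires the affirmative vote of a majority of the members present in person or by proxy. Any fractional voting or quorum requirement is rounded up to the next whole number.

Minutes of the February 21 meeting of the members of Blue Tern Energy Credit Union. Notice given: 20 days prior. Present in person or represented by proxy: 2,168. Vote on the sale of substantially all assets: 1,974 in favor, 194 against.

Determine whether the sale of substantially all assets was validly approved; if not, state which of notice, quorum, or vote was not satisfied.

Valid — all requirements satisfied.

Notice: 20 days given; 20 required. Satisfied.
Quorum: 40% of 5,414 = 2,165.60, rounded up to 2,166; 2,168 present. Satisfied.
Vote: requires a majority of those present (2,168); a majority of 2168 is 1085, so 1,085 needed; 1,974 in favor. Satisfied.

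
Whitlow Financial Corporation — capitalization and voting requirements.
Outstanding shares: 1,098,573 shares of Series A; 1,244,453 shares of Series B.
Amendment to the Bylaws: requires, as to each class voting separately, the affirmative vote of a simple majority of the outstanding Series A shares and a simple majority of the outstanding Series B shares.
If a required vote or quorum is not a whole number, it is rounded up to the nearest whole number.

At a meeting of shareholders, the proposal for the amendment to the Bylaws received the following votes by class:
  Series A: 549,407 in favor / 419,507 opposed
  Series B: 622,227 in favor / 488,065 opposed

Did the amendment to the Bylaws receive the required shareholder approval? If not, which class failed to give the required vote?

Series A: a majority of 1098573 is 549287; 549,287 required, 549,407 in favor — approved.
Series B: a majority of 1244453 is 622227; 622,227 required, 622,227 in favor — approved.

Approved — every class gave the required vote.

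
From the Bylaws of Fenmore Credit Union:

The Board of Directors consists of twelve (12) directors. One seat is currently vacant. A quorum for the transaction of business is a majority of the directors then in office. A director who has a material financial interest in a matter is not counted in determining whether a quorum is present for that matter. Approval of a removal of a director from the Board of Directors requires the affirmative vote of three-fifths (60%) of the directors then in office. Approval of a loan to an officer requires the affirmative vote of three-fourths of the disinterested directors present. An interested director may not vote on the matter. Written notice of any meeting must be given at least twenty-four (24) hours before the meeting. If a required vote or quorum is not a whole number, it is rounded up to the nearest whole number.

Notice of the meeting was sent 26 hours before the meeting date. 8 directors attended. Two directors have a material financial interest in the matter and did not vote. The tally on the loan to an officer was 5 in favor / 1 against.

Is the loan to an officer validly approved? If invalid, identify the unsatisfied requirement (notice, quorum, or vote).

Valid — all requirements satisfied.

Notice: 26 hours given; 24 required (26 ≥ 24). Satisfied.
Quorum: 8 present, but the 2 interested directors do not count, leaving 6. Quorum is 6. Satisfied.
Vote: the loan to an officer requires three-fourths of the disinterested directors present (8 − 2 = 6). 3/4 of 6 = 4.50, rounded up to 5, so 5 affirmative votes are needed; 5 voted in favor. Satisfied.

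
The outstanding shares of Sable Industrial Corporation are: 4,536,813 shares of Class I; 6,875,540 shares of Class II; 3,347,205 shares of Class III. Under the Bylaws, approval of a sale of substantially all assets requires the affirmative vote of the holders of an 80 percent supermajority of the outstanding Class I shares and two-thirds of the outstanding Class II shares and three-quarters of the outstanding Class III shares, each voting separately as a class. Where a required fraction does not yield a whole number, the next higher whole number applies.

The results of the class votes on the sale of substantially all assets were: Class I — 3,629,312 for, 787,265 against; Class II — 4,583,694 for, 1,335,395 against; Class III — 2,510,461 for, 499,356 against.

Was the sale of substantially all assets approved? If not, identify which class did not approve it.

Not approved — the Class I shares did not give the required vote.

Class I: 4/5 of 4536813 = 3629450.40, rounded up to 3629451; 3,629,451 required, 3,629,312 in favor — not approved.
Class II: 2/3 of 6875540 = 4583693.33, rounded up to 4583694; 4,583,694 required, 4,583,694 in favor — approved.
Class III: 3/4 of 3347205 = 2510403.75, rounded up to 2510404; 2,510,404 required, 2,510,461 in favor — approved.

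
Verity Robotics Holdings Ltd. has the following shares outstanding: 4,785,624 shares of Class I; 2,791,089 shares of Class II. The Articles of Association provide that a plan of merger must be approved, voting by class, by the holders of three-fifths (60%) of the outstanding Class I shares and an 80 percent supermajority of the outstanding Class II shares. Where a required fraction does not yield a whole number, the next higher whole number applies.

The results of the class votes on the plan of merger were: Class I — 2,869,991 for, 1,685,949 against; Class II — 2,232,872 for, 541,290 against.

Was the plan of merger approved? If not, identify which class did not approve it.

Not approved — the Class I shares did not give the required vote.

Class I: 3/5 of 4785624 = 2871374.40, rounded up to 2871375; 2,871,375 required, 2,869,991 in favor — not approved.
Class II: 4/5 of 2791089 = 2232871.20, rounded up to 2232872; 2,232,872 required, 2,232,872 in favor — approved.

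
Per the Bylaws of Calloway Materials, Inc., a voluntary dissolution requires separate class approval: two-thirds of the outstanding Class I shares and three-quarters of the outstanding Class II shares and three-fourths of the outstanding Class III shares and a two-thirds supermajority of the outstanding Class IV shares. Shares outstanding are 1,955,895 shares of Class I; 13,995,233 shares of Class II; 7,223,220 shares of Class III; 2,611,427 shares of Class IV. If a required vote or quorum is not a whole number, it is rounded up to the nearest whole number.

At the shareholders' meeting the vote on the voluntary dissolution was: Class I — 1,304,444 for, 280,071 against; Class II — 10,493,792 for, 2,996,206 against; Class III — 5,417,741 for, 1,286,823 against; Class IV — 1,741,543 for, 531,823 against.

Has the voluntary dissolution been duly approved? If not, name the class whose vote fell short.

Class I: 2/3 of 1955895 = 1303930; 1,303,930 required, 1,304,444 in favor — approved.
Class II: 3/4 of 13995233 = 10496424.75, rounded up to 10496425; 10,496,425 required, 10,493,792 in favor — not approved.
Class III: 3/4 of 7223220 = 5417415; 5,417,415 required, 5,417,741 in favor — approved.
Class IV: 2/3 of 2611427 = 1740951.33, rounded up to 1740952; 1,740,952 required, 1,741,543 in favor — approved.

Not approved — the Class II shares did not give the required vote.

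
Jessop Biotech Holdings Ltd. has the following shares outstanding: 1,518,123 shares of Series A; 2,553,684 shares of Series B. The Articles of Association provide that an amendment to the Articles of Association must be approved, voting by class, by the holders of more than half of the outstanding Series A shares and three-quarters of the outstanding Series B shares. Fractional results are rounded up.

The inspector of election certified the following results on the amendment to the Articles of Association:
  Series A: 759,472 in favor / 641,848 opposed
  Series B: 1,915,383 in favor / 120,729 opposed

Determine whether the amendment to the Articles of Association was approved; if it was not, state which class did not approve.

Series A: a majority of 1518123 is 759062; 759,062 required, 759,472 in favor — approved.
Series B: 3/4 of 2553684 = 1915263; 1,915,263 required, 1,915,383 in favor — approved.

Approved — every class gave the required vote.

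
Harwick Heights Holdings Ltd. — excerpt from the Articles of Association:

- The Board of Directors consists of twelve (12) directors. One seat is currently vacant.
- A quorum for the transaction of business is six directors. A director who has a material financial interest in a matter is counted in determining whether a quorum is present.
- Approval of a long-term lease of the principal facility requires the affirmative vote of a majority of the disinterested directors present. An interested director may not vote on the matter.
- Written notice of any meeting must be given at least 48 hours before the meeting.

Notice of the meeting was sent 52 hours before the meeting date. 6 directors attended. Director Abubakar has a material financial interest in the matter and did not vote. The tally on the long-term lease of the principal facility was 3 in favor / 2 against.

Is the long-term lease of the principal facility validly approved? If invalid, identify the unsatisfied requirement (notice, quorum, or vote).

Valid — all requirements satisfied.

Notice: 52 hours given; 48 required (52 ≥ 48). Satisfied.
Quorum: 6 present (interested directors count toward quorum); quorum is 6. Satisfied.
Vote: the long-term lease of the principal facility requires a majority of the disinterested directors present (6 − 1 = 5). A majority of 5 is 3, so 3 affirmative votes are needed; 3 voted in favor. Satisfied.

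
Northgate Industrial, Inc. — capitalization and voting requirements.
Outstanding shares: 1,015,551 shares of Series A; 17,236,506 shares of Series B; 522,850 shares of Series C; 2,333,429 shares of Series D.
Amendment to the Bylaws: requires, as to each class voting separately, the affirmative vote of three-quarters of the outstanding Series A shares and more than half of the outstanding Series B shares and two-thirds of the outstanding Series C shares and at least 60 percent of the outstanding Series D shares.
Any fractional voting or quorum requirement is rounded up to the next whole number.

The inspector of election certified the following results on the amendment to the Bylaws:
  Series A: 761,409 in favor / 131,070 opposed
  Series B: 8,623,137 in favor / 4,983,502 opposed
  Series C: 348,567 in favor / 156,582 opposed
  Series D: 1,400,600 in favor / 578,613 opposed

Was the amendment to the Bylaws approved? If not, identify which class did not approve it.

Not approved — the Series A shares did not give the required vote.

Series A: 3/4 of 1015551 = 761663.25, rounded up to 761664; 761,664 required, 761,409 in favor — not approved.
Series B: a majority of 17236506 is 8618254; 8,618,254 required, 8,623,137 in favor — approved.
Series C: 2/3 of 522850 = 348566.67, rounded up to 348567; 348,567 required, 348,567 in favor — approved.
Series D: 3/5 of 2333429 = 1400057.40, rounded up to 1400058; 1,400,058 required, 1,400,600 in favor — approved.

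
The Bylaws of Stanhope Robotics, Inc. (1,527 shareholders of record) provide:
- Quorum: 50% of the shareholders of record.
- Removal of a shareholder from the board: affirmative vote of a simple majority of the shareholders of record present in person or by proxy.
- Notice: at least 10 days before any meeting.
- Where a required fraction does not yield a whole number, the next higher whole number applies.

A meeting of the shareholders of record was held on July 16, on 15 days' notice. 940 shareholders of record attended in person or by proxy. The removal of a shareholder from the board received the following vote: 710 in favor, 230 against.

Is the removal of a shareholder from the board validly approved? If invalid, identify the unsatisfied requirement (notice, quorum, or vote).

Valid — all requirements satisfied.

Notice: 15 days given; 10 required. Satisfied.
Quorum: 50% of 1,527 = 763.50, rounded up to 764; 940 present. Satisfied.
Vote: requires a majority of those present (940); a majority of 940 is 471, so 471 needed; 710 in favor. Satisfied.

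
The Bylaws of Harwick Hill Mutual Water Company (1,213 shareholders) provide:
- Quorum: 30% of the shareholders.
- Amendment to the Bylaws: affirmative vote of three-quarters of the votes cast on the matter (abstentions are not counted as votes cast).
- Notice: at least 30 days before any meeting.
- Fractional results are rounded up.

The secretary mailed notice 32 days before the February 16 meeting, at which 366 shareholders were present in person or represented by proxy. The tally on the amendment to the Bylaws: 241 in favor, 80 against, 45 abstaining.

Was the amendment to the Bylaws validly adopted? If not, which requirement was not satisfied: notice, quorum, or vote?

Valid — all requirements satisfied.

Notice: 32 days given; 30 required. Satisfied.
Quorum: 30% of 1,213 = 363.90, rounded up to 364; 366 present. Satisfied.
Vote: requires three-fourths of the votes cast (366 − 45 abstaining = 321); 3/4 of 321 = 240.75, rounded up to 241, so 241 needed; 241 in favor. Satisfied.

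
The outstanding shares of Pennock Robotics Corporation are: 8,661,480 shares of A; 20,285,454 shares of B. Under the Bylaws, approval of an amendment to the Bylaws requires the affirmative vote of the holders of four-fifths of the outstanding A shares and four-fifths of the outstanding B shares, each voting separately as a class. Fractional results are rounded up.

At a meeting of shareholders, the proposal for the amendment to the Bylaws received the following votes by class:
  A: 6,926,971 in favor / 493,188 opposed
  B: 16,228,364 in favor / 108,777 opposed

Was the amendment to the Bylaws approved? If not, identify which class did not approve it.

Not approved — the A shares did not give the required vote.

A: 4/5 of 8661480 = 6929184; 6,929,184 required, 6,926,971 in favor — not approved.
B: 4/5 of 20285454 = 16228363.20, rounded up to 16228364; 16,228,364 required, 16,228,364 in favor — approved.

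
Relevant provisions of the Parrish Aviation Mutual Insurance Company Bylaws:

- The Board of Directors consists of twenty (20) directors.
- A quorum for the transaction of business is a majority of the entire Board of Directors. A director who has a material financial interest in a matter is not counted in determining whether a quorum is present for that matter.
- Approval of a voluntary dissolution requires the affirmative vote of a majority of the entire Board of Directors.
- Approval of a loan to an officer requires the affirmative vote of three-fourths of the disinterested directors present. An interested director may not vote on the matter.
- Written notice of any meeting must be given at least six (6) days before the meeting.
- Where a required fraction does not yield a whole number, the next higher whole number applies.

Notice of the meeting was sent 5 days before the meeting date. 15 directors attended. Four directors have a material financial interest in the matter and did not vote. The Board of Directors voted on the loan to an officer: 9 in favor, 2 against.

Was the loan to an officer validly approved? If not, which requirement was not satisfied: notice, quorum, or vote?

Invalid — notice requirement not satisfied.

Notice: 5 days given; 6 required (5 < 6). Not satisfied.
Quorum: 15 present, but the 4 interested directors do not count, leaving 11. Quorum is 11. Satisfied.
Vote: the loan to an officer requires three-fourths of the disinterested directors present (15 − 4 = 11). 3/4 of 11 = 8.25, rounded up to 9, so 9 affirmative votes are needed; 9 voted in favor. Satisfied.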